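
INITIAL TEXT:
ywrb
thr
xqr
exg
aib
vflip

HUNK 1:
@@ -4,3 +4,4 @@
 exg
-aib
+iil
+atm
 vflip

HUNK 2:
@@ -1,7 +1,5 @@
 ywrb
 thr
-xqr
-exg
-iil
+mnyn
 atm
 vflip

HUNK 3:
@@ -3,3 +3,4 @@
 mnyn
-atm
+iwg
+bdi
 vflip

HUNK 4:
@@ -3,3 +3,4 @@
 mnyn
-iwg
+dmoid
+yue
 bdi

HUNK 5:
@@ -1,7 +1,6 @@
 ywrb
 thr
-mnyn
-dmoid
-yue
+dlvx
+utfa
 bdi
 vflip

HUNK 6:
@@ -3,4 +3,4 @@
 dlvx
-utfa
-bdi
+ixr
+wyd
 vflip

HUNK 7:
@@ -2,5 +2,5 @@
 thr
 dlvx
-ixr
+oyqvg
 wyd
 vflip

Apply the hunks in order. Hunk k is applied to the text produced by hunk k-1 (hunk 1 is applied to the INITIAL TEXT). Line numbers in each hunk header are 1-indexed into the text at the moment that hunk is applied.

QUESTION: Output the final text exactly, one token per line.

Hunk 1: at line 4 remove [aib] add [iil,atm] -> 7 lines: ywrb thr xqr exg iil atm vflip
Hunk 2: at line 1 remove [xqr,exg,iil] add [mnyn] -> 5 lines: ywrb thr mnyn atm vflip
Hunk 3: at line 3 remove [atm] add [iwg,bdi] -> 6 lines: ywrb thr mnyn iwg bdi vflip
Hunk 4: at line 3 remove [iwg] add [dmoid,yue] -> 7 lines: ywrb thr mnyn dmoid yue bdi vflip
Hunk 5: at line 1 remove [mnyn,dmoid,yue] add [dlvx,utfa] -> 6 lines: ywrb thr dlvx utfa bdi vflip
Hunk 6: at line 3 remove [utfa,bdi] add [ixr,wyd] -> 6 lines: ywrb thr dlvx ixr wyd vflip
Hunk 7: at line 2 remove [ixr] add [oyqvg] -> 6 lines: ywrb thr dlvx oyqvg wyd vflip

Answer: ywrb
thr
dlvx
oyqvg
wyd
vflip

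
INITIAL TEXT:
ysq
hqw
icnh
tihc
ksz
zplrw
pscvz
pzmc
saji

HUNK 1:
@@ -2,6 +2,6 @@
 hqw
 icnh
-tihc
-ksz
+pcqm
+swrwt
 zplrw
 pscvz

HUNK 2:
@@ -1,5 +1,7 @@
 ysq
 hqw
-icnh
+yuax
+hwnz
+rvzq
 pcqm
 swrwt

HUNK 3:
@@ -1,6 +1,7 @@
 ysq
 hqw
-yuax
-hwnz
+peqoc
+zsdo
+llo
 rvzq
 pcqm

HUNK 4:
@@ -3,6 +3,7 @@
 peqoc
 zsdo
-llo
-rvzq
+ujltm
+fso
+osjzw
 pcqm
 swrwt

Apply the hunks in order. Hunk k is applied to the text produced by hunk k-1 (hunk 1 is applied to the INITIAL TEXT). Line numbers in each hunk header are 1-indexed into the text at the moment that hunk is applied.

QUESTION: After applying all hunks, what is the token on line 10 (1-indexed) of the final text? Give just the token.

Hunk 1: at line 2 remove [tihc,ksz] add [pcqm,swrwt] -> 9 lines: ysq hqw icnh pcqm swrwt zplrw pscvz pzmc saji
Hunk 2: at line 1 remove [icnh] add [yuax,hwnz,rvzq] -> 11 lines: ysq hqw yuax hwnz rvzq pcqm swrwt zplrw pscvz pzmc saji
Hunk 3: at line 1 remove [yuax,hwnz] add [peqoc,zsdo,llo] -> 12 lines: ysq hqw peqoc zsdo llo rvzq pcqm swrwt zplrw pscvz pzmc saji
Hunk 4: at line 3 remove [llo,rvzq] add [ujltm,fso,osjzw] -> 13 lines: ysq hqw peqoc zsdo ujltm fso osjzw pcqm swrwt zplrw pscvz pzmc saji
Final line 10: zplrw

Answer: zplrw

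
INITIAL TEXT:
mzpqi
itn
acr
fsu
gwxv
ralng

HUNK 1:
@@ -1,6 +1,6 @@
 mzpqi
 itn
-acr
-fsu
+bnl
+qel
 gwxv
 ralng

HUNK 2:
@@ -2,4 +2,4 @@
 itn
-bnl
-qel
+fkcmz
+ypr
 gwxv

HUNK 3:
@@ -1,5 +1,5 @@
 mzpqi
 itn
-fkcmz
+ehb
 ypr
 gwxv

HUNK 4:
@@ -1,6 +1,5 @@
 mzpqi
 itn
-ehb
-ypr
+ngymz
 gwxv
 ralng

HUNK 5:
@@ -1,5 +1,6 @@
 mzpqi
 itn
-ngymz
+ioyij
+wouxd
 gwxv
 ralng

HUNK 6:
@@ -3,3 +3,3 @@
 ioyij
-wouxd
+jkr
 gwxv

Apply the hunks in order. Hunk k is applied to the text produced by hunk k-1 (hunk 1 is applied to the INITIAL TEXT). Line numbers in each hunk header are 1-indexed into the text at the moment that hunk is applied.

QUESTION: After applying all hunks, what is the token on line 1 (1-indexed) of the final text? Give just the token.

Answer: mzpqi

Derivation:
Hunk 1: at line 1 remove [acr,fsu] add [bnl,qel] -> 6 lines: mzpqi itn bnl qel gwxv ralng
Hunk 2: at line 2 remove [bnl,qel] add [fkcmz,ypr] -> 6 lines: mzpqi itn fkcmz ypr gwxv ralng
Hunk 3: at line 1 remove [fkcmz] add [ehb] -> 6 lines: mzpqi itn ehb ypr gwxv ralng
Hunk 4: at line 1 remove [ehb,ypr] add [ngymz] -> 5 lines: mzpqi itn ngymz gwxv ralng
Hunk 5: at line 1 remove [ngymz] add [ioyij,wouxd] -> 6 lines: mzpqi itn ioyij wouxd gwxv ralng
Hunk 6: at line 3 remove [wouxd] add [jkr] -> 6 lines: mzpqi itn ioyij jkr gwxv ralng
Final line 1: mzpqi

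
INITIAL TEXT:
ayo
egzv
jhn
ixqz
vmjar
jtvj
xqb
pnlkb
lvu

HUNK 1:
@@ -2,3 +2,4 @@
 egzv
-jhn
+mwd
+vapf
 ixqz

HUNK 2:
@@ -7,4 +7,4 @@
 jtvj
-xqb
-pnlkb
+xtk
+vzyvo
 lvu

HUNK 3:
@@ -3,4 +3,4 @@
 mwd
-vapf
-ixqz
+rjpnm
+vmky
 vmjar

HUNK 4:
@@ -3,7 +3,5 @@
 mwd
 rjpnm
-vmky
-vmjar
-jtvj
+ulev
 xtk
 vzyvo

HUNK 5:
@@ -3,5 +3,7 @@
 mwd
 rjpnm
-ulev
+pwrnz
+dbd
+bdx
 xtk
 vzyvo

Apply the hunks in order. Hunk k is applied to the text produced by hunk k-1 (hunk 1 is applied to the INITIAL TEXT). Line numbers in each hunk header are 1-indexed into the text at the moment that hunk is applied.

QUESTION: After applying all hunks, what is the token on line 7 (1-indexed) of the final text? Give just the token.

Answer: bdx

Derivation:
Hunk 1: at line 2 remove [jhn] add [mwd,vapf] -> 10 lines: ayo egzv mwd vapf ixqz vmjar jtvj xqb pnlkb lvu
Hunk 2: at line 7 remove [xqb,pnlkb] add [xtk,vzyvo] -> 10 lines: ayo egzv mwd vapf ixqz vmjar jtvj xtk vzyvo lvu
Hunk 3: at line 3 remove [vapf,ixqz] add [rjpnm,vmky] -> 10 lines: ayo egzv mwd rjpnm vmky vmjar jtvj xtk vzyvo lvu
Hunk 4: at line 3 remove [vmky,vmjar,jtvj] add [ulev] -> 8 lines: ayo egzv mwd rjpnm ulev xtk vzyvo lvu
Hunk 5: at line 3 remove [ulev] add [pwrnz,dbd,bdx] -> 10 lines: ayo egzv mwd rjpnm pwrnz dbd bdx xtk vzyvo lvu
Final line 7: bdx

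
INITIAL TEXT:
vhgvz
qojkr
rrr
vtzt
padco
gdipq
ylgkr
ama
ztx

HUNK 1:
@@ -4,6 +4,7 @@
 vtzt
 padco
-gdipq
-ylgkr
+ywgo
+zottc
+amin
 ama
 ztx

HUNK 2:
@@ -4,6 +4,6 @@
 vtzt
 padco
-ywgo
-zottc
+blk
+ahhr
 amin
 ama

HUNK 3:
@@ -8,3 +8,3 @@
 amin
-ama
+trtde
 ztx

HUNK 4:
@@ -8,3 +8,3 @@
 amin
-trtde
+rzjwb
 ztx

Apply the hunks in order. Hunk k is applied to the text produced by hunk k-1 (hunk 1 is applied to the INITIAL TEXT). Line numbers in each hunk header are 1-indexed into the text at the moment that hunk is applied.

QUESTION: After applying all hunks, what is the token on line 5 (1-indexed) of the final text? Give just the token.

Answer: padco

Derivation:
Hunk 1: at line 4 remove [gdipq,ylgkr] add [ywgo,zottc,amin] -> 10 lines: vhgvz qojkr rrr vtzt padco ywgo zottc amin ama ztx
Hunk 2: at line 4 remove [ywgo,zottc] add [blk,ahhr] -> 10 lines: vhgvz qojkr rrr vtzt padco blk ahhr amin ama ztx
Hunk 3: at line 8 remove [ama] add [trtde] -> 10 lines: vhgvz qojkr rrr vtzt padco blk ahhr amin trtde ztx
Hunk 4: at line 8 remove [trtde] add [rzjwb] -> 10 lines: vhgvz qojkr rrr vtzt padco blk ahhr amin rzjwb ztx
Final line 5: padco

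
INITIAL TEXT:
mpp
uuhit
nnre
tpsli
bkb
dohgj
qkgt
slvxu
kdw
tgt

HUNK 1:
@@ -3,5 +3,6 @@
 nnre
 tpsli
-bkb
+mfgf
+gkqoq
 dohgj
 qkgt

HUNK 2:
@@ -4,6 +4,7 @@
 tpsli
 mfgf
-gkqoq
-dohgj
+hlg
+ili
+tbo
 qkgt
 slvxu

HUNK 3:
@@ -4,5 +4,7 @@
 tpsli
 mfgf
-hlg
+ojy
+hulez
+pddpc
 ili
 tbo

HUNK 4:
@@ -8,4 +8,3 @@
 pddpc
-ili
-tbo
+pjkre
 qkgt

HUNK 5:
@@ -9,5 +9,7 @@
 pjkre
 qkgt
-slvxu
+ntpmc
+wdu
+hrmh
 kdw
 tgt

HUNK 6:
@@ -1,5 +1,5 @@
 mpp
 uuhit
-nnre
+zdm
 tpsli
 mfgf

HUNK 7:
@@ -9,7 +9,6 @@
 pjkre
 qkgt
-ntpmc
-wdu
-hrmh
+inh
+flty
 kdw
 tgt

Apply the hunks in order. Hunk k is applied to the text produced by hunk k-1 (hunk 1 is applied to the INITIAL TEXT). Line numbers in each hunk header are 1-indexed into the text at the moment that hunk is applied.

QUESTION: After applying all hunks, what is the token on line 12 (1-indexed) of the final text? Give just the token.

Answer: flty

Derivation:
Hunk 1: at line 3 remove [bkb] add [mfgf,gkqoq] -> 11 lines: mpp uuhit nnre tpsli mfgf gkqoq dohgj qkgt slvxu kdw tgt
Hunk 2: at line 4 remove [gkqoq,dohgj] add [hlg,ili,tbo] -> 12 lines: mpp uuhit nnre tpsli mfgf hlg ili tbo qkgt slvxu kdw tgt
Hunk 3: at line 4 remove [hlg] add [ojy,hulez,pddpc] -> 14 lines: mpp uuhit nnre tpsli mfgf ojy hulez pddpc ili tbo qkgt slvxu kdw tgt
Hunk 4: at line 8 remove [ili,tbo] add [pjkre] -> 13 lines: mpp uuhit nnre tpsli mfgf ojy hulez pddpc pjkre qkgt slvxu kdw tgt
Hunk 5: at line 9 remove [slvxu] add [ntpmc,wdu,hrmh] -> 15 lines: mpp uuhit nnre tpsli mfgf ojy hulez pddpc pjkre qkgt ntpmc wdu hrmh kdw tgt
Hunk 6: at line 1 remove [nnre] add [zdm] -> 15 lines: mpp uuhit zdm tpsli mfgf ojy hulez pddpc pjkre qkgt ntpmc wdu hrmh kdw tgt
Hunk 7: at line 9 remove [ntpmc,wdu,hrmh] add [inh,flty] -> 14 lines: mpp uuhit zdm tpsli mfgf ojy hulez pddpc pjkre qkgt inh flty kdw tgt
Final line 12: flty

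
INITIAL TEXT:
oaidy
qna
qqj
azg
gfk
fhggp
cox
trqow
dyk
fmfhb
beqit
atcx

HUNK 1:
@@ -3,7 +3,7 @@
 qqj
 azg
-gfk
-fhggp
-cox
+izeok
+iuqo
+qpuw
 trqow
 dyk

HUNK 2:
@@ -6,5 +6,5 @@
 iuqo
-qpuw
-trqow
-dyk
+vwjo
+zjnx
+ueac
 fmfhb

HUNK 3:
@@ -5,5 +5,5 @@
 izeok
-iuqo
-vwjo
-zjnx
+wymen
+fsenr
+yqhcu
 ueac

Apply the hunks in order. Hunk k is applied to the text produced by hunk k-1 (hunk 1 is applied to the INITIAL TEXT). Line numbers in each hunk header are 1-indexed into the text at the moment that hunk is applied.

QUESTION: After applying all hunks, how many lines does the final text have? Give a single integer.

Hunk 1: at line 3 remove [gfk,fhggp,cox] add [izeok,iuqo,qpuw] -> 12 lines: oaidy qna qqj azg izeok iuqo qpuw trqow dyk fmfhb beqit atcx
Hunk 2: at line 6 remove [qpuw,trqow,dyk] add [vwjo,zjnx,ueac] -> 12 lines: oaidy qna qqj azg izeok iuqo vwjo zjnx ueac fmfhb beqit atcx
Hunk 3: at line 5 remove [iuqo,vwjo,zjnx] add [wymen,fsenr,yqhcu] -> 12 lines: oaidy qna qqj azg izeok wymen fsenr yqhcu ueac fmfhb beqit atcx
Final line count: 12

Answer: 12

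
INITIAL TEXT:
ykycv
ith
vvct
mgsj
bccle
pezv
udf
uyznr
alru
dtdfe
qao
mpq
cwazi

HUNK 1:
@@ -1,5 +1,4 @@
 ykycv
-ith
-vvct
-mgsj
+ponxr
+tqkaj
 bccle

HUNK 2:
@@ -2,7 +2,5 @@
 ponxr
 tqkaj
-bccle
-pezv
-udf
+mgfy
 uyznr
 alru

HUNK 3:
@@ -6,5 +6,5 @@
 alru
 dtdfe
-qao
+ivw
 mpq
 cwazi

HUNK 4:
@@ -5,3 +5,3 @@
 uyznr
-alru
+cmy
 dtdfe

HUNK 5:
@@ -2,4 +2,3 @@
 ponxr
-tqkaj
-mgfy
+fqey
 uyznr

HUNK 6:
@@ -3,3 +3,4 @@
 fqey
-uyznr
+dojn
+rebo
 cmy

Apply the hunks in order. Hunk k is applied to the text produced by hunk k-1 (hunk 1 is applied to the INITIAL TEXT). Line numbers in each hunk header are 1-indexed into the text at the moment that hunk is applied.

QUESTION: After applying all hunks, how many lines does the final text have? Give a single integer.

Answer: 10

Derivation:
Hunk 1: at line 1 remove [ith,vvct,mgsj] add [ponxr,tqkaj] -> 12 lines: ykycv ponxr tqkaj bccle pezv udf uyznr alru dtdfe qao mpq cwazi
Hunk 2: at line 2 remove [bccle,pezv,udf] add [mgfy] -> 10 lines: ykycv ponxr tqkaj mgfy uyznr alru dtdfe qao mpq cwazi
Hunk 3: at line 6 remove [qao] add [ivw] -> 10 lines: ykycv ponxr tqkaj mgfy uyznr alru dtdfe ivw mpq cwazi
Hunk 4: at line 5 remove [alru] add [cmy] -> 10 lines: ykycv ponxr tqkaj mgfy uyznr cmy dtdfe ivw mpq cwazi
Hunk 5: at line 2 remove [tqkaj,mgfy] add [fqey] -> 9 lines: ykycv ponxr fqey uyznr cmy dtdfe ivw mpq cwazi
Hunk 6: at line 3 remove [uyznr] add [dojn,rebo] -> 10 lines: ykycv ponxr fqey dojn rebo cmy dtdfe ivw mpq cwazi
Final line count: 10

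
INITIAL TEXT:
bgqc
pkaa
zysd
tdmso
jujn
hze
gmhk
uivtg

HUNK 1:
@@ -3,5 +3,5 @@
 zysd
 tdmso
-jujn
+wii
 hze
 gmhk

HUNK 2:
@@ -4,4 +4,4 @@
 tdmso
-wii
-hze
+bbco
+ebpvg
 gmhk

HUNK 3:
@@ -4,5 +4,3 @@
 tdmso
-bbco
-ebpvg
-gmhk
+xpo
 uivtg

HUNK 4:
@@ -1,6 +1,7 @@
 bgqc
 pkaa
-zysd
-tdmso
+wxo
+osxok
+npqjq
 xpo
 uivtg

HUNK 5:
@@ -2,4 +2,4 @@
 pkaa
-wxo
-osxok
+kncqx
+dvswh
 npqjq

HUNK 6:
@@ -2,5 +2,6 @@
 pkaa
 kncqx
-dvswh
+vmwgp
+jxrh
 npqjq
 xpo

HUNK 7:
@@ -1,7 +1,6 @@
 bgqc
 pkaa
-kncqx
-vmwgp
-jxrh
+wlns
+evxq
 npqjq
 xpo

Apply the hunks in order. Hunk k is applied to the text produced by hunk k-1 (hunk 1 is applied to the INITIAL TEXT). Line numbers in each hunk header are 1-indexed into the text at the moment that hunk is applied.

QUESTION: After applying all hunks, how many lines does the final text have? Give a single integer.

Answer: 7

Derivation:
Hunk 1: at line 3 remove [jujn] add [wii] -> 8 lines: bgqc pkaa zysd tdmso wii hze gmhk uivtg
Hunk 2: at line 4 remove [wii,hze] add [bbco,ebpvg] -> 8 lines: bgqc pkaa zysd tdmso bbco ebpvg gmhk uivtg
Hunk 3: at line 4 remove [bbco,ebpvg,gmhk] add [xpo] -> 6 lines: bgqc pkaa zysd tdmso xpo uivtg
Hunk 4: at line 1 remove [zysd,tdmso] add [wxo,osxok,npqjq] -> 7 lines: bgqc pkaa wxo osxok npqjq xpo uivtg
Hunk 5: at line 2 remove [wxo,osxok] add [kncqx,dvswh] -> 7 lines: bgqc pkaa kncqx dvswh npqjq xpo uivtg
Hunk 6: at line 2 remove [dvswh] add [vmwgp,jxrh] -> 8 lines: bgqc pkaa kncqx vmwgp jxrh npqjq xpo uivtg
Hunk 7: at line 1 remove [kncqx,vmwgp,jxrh] add [wlns,evxq] -> 7 lines: bgqc pkaa wlns evxq npqjq xpo uivtg
Final line count: 7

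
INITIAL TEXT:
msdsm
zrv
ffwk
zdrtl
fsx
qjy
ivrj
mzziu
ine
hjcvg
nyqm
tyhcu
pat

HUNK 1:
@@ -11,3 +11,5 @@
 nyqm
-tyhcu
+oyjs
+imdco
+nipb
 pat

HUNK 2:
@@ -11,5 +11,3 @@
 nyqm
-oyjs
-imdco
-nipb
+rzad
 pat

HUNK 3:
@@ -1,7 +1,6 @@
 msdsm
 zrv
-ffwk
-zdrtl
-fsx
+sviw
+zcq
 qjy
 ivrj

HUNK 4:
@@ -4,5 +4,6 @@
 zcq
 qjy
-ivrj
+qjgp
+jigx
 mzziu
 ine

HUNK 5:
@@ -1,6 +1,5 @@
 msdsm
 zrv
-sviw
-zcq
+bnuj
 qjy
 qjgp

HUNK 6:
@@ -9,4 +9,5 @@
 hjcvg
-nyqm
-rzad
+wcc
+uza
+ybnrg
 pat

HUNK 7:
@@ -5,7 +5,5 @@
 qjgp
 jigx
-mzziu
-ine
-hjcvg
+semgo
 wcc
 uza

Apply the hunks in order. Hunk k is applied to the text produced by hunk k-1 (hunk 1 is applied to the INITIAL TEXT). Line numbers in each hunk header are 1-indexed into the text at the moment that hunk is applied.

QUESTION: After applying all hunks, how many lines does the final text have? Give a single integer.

Answer: 11

Derivation:
Hunk 1: at line 11 remove [tyhcu] add [oyjs,imdco,nipb] -> 15 lines: msdsm zrv ffwk zdrtl fsx qjy ivrj mzziu ine hjcvg nyqm oyjs imdco nipb pat
Hunk 2: at line 11 remove [oyjs,imdco,nipb] add [rzad] -> 13 lines: msdsm zrv ffwk zdrtl fsx qjy ivrj mzziu ine hjcvg nyqm rzad pat
Hunk 3: at line 1 remove [ffwk,zdrtl,fsx] add [sviw,zcq] -> 12 lines: msdsm zrv sviw zcq qjy ivrj mzziu ine hjcvg nyqm rzad pat
Hunk 4: at line 4 remove [ivrj] add [qjgp,jigx] -> 13 lines: msdsm zrv sviw zcq qjy qjgp jigx mzziu ine hjcvg nyqm rzad pat
Hunk 5: at line 1 remove [sviw,zcq] add [bnuj] -> 12 lines: msdsm zrv bnuj qjy qjgp jigx mzziu ine hjcvg nyqm rzad pat
Hunk 6: at line 9 remove [nyqm,rzad] add [wcc,uza,ybnrg] -> 13 lines: msdsm zrv bnuj qjy qjgp jigx mzziu ine hjcvg wcc uza ybnrg pat
Hunk 7: at line 5 remove [mzziu,ine,hjcvg] add [semgo] -> 11 lines: msdsm zrv bnuj qjy qjgp jigx semgo wcc uza ybnrg pat
Final line count: 11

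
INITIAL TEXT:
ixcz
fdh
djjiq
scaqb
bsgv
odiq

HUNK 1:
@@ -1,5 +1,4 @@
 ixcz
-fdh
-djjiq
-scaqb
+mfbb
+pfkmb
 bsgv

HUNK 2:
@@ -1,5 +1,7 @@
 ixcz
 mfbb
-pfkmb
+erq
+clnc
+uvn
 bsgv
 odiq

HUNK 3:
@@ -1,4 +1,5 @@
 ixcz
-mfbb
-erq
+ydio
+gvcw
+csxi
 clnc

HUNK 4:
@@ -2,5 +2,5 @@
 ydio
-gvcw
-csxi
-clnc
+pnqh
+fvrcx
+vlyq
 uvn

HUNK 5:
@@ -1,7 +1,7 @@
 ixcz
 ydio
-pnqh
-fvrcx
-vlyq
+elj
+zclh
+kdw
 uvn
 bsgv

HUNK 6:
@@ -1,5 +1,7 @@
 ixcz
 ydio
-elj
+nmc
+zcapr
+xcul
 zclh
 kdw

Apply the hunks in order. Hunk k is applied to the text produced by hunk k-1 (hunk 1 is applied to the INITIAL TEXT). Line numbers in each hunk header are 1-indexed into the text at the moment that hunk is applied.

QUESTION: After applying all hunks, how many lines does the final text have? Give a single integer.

Hunk 1: at line 1 remove [fdh,djjiq,scaqb] add [mfbb,pfkmb] -> 5 lines: ixcz mfbb pfkmb bsgv odiq
Hunk 2: at line 1 remove [pfkmb] add [erq,clnc,uvn] -> 7 lines: ixcz mfbb erq clnc uvn bsgv odiq
Hunk 3: at line 1 remove [mfbb,erq] add [ydio,gvcw,csxi] -> 8 lines: ixcz ydio gvcw csxi clnc uvn bsgv odiq
Hunk 4: at line 2 remove [gvcw,csxi,clnc] add [pnqh,fvrcx,vlyq] -> 8 lines: ixcz ydio pnqh fvrcx vlyq uvn bsgv odiq
Hunk 5: at line 1 remove [pnqh,fvrcx,vlyq] add [elj,zclh,kdw] -> 8 lines: ixcz ydio elj zclh kdw uvn bsgv odiq
Hunk 6: at line 1 remove [elj] add [nmc,zcapr,xcul] -> 10 lines: ixcz ydio nmc zcapr xcul zclh kdw uvn bsgv odiq
Final line count: 10

Answer: 10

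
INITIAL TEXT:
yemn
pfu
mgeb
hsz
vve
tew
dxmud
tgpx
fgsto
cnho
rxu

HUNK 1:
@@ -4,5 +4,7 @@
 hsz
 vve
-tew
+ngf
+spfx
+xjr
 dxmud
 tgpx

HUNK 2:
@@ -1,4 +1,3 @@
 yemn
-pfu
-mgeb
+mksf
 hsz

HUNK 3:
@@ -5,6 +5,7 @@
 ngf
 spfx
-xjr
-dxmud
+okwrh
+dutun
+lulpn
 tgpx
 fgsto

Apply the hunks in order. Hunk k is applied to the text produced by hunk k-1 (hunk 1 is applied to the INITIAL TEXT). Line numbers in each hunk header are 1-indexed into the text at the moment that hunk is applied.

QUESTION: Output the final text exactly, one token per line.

Hunk 1: at line 4 remove [tew] add [ngf,spfx,xjr] -> 13 lines: yemn pfu mgeb hsz vve ngf spfx xjr dxmud tgpx fgsto cnho rxu
Hunk 2: at line 1 remove [pfu,mgeb] add [mksf] -> 12 lines: yemn mksf hsz vve ngf spfx xjr dxmud tgpx fgsto cnho rxu
Hunk 3: at line 5 remove [xjr,dxmud] add [okwrh,dutun,lulpn] -> 13 lines: yemn mksf hsz vve ngf spfx okwrh dutun lulpn tgpx fgsto cnho rxu

Answer: yemn
mksf
hsz
vve
ngf
spfx
okwrh
dutun
lulpn
tgpx
fgsto
cnho
rxu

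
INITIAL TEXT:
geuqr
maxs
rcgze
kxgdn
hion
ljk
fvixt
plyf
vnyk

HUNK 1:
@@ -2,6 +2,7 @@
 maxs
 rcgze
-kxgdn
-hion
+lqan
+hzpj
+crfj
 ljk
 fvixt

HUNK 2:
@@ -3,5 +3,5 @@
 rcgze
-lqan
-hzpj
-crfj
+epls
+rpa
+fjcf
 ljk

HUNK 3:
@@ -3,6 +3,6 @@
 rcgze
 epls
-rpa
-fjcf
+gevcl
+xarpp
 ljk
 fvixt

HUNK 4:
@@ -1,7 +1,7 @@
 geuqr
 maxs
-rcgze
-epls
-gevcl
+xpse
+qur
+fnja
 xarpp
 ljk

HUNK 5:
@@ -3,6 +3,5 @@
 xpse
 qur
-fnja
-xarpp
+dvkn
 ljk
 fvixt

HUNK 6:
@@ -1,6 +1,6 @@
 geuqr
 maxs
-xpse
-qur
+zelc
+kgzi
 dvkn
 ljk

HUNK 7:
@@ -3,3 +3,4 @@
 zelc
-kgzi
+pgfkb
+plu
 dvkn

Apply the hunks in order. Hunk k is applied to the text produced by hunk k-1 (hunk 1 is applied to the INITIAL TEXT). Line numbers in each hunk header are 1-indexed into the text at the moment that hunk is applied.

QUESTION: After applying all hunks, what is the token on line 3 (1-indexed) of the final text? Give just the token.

Hunk 1: at line 2 remove [kxgdn,hion] add [lqan,hzpj,crfj] -> 10 lines: geuqr maxs rcgze lqan hzpj crfj ljk fvixt plyf vnyk
Hunk 2: at line 3 remove [lqan,hzpj,crfj] add [epls,rpa,fjcf] -> 10 lines: geuqr maxs rcgze epls rpa fjcf ljk fvixt plyf vnyk
Hunk 3: at line 3 remove [rpa,fjcf] add [gevcl,xarpp] -> 10 lines: geuqr maxs rcgze epls gevcl xarpp ljk fvixt plyf vnyk
Hunk 4: at line 1 remove [rcgze,epls,gevcl] add [xpse,qur,fnja] -> 10 lines: geuqr maxs xpse qur fnja xarpp ljk fvixt plyf vnyk
Hunk 5: at line 3 remove [fnja,xarpp] add [dvkn] -> 9 lines: geuqr maxs xpse qur dvkn ljk fvixt plyf vnyk
Hunk 6: at line 1 remove [xpse,qur] add [zelc,kgzi] -> 9 lines: geuqr maxs zelc kgzi dvkn ljk fvixt plyf vnyk
Hunk 7: at line 3 remove [kgzi] add [pgfkb,plu] -> 10 lines: geuqr maxs zelc pgfkb plu dvkn ljk fvixt plyf vnyk
Final line 3: zelc

Answer: zelc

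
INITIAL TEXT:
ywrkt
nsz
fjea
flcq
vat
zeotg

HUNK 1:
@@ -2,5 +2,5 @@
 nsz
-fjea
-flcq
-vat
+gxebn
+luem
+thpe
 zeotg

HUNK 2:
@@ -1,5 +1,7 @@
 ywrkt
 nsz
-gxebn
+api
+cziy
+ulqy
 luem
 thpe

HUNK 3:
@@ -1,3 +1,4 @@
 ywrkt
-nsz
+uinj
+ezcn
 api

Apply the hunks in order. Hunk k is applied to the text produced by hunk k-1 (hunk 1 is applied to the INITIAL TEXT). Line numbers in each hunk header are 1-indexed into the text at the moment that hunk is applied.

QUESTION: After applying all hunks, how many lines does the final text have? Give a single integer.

Answer: 9

Derivation:
Hunk 1: at line 2 remove [fjea,flcq,vat] add [gxebn,luem,thpe] -> 6 lines: ywrkt nsz gxebn luem thpe zeotg
Hunk 2: at line 1 remove [gxebn] add [api,cziy,ulqy] -> 8 lines: ywrkt nsz api cziy ulqy luem thpe zeotg
Hunk 3: at line 1 remove [nsz] add [uinj,ezcn] -> 9 lines: ywrkt uinj ezcn api cziy ulqy luem thpe zeotg
Final line count: 9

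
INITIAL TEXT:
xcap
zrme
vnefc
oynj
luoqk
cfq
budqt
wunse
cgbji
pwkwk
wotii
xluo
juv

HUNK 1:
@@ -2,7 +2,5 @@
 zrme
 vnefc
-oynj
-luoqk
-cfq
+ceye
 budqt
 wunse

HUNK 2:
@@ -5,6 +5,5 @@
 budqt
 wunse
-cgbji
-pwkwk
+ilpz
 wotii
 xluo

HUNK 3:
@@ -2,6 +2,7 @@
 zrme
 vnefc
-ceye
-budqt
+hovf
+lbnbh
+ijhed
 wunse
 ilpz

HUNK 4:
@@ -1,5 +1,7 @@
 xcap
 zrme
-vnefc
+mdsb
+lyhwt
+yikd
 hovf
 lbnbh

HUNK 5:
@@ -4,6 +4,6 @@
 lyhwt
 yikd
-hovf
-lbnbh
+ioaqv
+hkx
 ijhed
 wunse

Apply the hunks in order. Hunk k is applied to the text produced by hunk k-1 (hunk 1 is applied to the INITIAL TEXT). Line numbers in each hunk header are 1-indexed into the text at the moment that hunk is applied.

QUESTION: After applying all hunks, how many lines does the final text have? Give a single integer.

Answer: 13

Derivation:
Hunk 1: at line 2 remove [oynj,luoqk,cfq] add [ceye] -> 11 lines: xcap zrme vnefc ceye budqt wunse cgbji pwkwk wotii xluo juv
Hunk 2: at line 5 remove [cgbji,pwkwk] add [ilpz] -> 10 lines: xcap zrme vnefc ceye budqt wunse ilpz wotii xluo juv
Hunk 3: at line 2 remove [ceye,budqt] add [hovf,lbnbh,ijhed] -> 11 lines: xcap zrme vnefc hovf lbnbh ijhed wunse ilpz wotii xluo juv
Hunk 4: at line 1 remove [vnefc] add [mdsb,lyhwt,yikd] -> 13 lines: xcap zrme mdsb lyhwt yikd hovf lbnbh ijhed wunse ilpz wotii xluo juv
Hunk 5: at line 4 remove [hovf,lbnbh] add [ioaqv,hkx] -> 13 lines: xcap zrme mdsb lyhwt yikd ioaqv hkx ijhed wunse ilpz wotii xluo juv
Final line count: 13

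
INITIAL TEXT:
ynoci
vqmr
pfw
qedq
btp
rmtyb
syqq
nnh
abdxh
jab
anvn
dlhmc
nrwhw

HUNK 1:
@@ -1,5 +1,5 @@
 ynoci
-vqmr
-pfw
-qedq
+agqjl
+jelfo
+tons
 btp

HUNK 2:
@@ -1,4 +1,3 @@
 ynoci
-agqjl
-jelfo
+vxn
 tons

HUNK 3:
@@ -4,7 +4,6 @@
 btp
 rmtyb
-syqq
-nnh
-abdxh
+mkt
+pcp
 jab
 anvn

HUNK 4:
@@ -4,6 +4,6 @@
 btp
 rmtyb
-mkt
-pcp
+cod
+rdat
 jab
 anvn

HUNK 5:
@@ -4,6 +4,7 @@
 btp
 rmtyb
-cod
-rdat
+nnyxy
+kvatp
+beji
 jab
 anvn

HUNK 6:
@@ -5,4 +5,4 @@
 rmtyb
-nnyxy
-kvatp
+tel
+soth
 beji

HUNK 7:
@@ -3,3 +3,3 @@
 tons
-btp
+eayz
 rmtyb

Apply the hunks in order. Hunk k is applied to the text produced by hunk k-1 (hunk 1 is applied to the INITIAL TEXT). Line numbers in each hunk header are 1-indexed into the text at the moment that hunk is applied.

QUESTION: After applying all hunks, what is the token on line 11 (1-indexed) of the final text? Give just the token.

Answer: dlhmc

Derivation:
Hunk 1: at line 1 remove [vqmr,pfw,qedq] add [agqjl,jelfo,tons] -> 13 lines: ynoci agqjl jelfo tons btp rmtyb syqq nnh abdxh jab anvn dlhmc nrwhw
Hunk 2: at line 1 remove [agqjl,jelfo] add [vxn] -> 12 lines: ynoci vxn tons btp rmtyb syqq nnh abdxh jab anvn dlhmc nrwhw
Hunk 3: at line 4 remove [syqq,nnh,abdxh] add [mkt,pcp] -> 11 lines: ynoci vxn tons btp rmtyb mkt pcp jab anvn dlhmc nrwhw
Hunk 4: at line 4 remove [mkt,pcp] add [cod,rdat] -> 11 lines: ynoci vxn tons btp rmtyb cod rdat jab anvn dlhmc nrwhw
Hunk 5: at line 4 remove [cod,rdat] add [nnyxy,kvatp,beji] -> 12 lines: ynoci vxn tons btp rmtyb nnyxy kvatp beji jab anvn dlhmc nrwhw
Hunk 6: at line 5 remove [nnyxy,kvatp] add [tel,soth] -> 12 lines: ynoci vxn tons btp rmtyb tel soth beji jab anvn dlhmc nrwhw
Hunk 7: at line 3 remove [btp] add [eayz] -> 12 lines: ynoci vxn tons eayz rmtyb tel soth beji jab anvn dlhmc nrwhw
Final line 11: dlhmc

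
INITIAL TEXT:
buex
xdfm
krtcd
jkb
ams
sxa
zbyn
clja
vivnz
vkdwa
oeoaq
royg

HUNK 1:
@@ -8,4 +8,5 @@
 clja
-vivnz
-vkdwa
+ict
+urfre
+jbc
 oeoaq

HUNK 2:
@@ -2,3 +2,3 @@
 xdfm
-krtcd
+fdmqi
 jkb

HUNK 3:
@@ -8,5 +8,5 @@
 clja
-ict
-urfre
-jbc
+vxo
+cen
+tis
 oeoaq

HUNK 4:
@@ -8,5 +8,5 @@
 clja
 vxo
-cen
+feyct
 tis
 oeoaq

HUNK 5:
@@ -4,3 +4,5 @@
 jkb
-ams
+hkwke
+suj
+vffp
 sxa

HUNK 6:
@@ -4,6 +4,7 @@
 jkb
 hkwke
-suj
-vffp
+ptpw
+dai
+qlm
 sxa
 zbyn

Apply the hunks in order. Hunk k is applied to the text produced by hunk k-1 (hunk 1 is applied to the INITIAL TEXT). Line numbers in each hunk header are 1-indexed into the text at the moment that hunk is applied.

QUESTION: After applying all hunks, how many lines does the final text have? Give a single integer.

Answer: 16

Derivation:
Hunk 1: at line 8 remove [vivnz,vkdwa] add [ict,urfre,jbc] -> 13 lines: buex xdfm krtcd jkb ams sxa zbyn clja ict urfre jbc oeoaq royg
Hunk 2: at line 2 remove [krtcd] add [fdmqi] -> 13 lines: buex xdfm fdmqi jkb ams sxa zbyn clja ict urfre jbc oeoaq royg
Hunk 3: at line 8 remove [ict,urfre,jbc] add [vxo,cen,tis] -> 13 lines: buex xdfm fdmqi jkb ams sxa zbyn clja vxo cen tis oeoaq royg
Hunk 4: at line 8 remove [cen] add [feyct] -> 13 lines: buex xdfm fdmqi jkb ams sxa zbyn clja vxo feyct tis oeoaq royg
Hunk 5: at line 4 remove [ams] add [hkwke,suj,vffp] -> 15 lines: buex xdfm fdmqi jkb hkwke suj vffp sxa zbyn clja vxo feyct tis oeoaq royg
Hunk 6: at line 4 remove [suj,vffp] add [ptpw,dai,qlm] -> 16 lines: buex xdfm fdmqi jkb hkwke ptpw dai qlm sxa zbyn clja vxo feyct tis oeoaq royg
Final line count: 16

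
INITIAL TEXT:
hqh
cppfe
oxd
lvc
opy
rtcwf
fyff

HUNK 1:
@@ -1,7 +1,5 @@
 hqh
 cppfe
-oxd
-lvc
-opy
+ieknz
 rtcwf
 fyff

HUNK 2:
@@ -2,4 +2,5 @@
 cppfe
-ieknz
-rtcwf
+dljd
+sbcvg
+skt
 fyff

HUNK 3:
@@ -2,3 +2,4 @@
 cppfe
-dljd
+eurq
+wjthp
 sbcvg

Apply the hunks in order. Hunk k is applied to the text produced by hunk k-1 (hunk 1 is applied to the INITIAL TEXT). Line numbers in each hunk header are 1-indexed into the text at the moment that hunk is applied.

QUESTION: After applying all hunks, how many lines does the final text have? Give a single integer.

Hunk 1: at line 1 remove [oxd,lvc,opy] add [ieknz] -> 5 lines: hqh cppfe ieknz rtcwf fyff
Hunk 2: at line 2 remove [ieknz,rtcwf] add [dljd,sbcvg,skt] -> 6 lines: hqh cppfe dljd sbcvg skt fyff
Hunk 3: at line 2 remove [dljd] add [eurq,wjthp] -> 7 lines: hqh cppfe eurq wjthp sbcvg skt fyff
Final line count: 7

Answer: 7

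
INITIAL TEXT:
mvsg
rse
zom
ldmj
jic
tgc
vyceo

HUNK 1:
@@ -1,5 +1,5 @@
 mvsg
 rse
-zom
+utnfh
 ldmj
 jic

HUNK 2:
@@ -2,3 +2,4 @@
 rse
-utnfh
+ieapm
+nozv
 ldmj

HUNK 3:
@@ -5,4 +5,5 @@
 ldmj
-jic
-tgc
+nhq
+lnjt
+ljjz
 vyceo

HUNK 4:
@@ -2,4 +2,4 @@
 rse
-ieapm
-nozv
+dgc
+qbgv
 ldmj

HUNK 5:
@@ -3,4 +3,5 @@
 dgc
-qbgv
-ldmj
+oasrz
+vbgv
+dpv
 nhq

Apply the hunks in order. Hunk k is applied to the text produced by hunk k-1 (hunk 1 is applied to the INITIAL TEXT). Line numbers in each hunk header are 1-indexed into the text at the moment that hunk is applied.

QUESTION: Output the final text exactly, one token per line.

Hunk 1: at line 1 remove [zom] add [utnfh] -> 7 lines: mvsg rse utnfh ldmj jic tgc vyceo
Hunk 2: at line 2 remove [utnfh] add [ieapm,nozv] -> 8 lines: mvsg rse ieapm nozv ldmj jic tgc vyceo
Hunk 3: at line 5 remove [jic,tgc] add [nhq,lnjt,ljjz] -> 9 lines: mvsg rse ieapm nozv ldmj nhq lnjt ljjz vyceo
Hunk 4: at line 2 remove [ieapm,nozv] add [dgc,qbgv] -> 9 lines: mvsg rse dgc qbgv ldmj nhq lnjt ljjz vyceo
Hunk 5: at line 3 remove [qbgv,ldmj] add [oasrz,vbgv,dpv] -> 10 lines: mvsg rse dgc oasrz vbgv dpv nhq lnjt ljjz vyceo

Answer: mvsg
rse
dgc
oasrz
vbgv
dpv
nhq
lnjt
ljjz
vyceo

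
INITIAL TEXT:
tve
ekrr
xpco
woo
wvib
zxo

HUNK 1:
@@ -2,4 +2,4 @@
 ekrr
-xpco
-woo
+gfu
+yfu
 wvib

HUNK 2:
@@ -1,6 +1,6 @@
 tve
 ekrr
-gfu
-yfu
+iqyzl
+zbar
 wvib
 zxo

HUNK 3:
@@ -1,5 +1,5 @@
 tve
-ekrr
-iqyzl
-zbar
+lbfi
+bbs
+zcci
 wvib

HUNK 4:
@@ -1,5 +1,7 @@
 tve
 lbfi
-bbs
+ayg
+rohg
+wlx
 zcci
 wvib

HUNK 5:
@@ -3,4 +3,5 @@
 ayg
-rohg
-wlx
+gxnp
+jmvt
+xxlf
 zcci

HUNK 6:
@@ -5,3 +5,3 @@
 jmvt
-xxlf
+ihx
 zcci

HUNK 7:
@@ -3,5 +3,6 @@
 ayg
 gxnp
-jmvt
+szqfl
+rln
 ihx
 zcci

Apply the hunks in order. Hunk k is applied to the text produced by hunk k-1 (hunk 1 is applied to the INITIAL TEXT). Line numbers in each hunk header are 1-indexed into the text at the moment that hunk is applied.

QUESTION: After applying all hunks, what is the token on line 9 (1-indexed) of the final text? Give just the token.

Answer: wvib

Derivation:
Hunk 1: at line 2 remove [xpco,woo] add [gfu,yfu] -> 6 lines: tve ekrr gfu yfu wvib zxo
Hunk 2: at line 1 remove [gfu,yfu] add [iqyzl,zbar] -> 6 lines: tve ekrr iqyzl zbar wvib zxo
Hunk 3: at line 1 remove [ekrr,iqyzl,zbar] add [lbfi,bbs,zcci] -> 6 lines: tve lbfi bbs zcci wvib zxo
Hunk 4: at line 1 remove [bbs] add [ayg,rohg,wlx] -> 8 lines: tve lbfi ayg rohg wlx zcci wvib zxo
Hunk 5: at line 3 remove [rohg,wlx] add [gxnp,jmvt,xxlf] -> 9 lines: tve lbfi ayg gxnp jmvt xxlf zcci wvib zxo
Hunk 6: at line 5 remove [xxlf] add [ihx] -> 9 lines: tve lbfi ayg gxnp jmvt ihx zcci wvib zxo
Hunk 7: at line 3 remove [jmvt] add [szqfl,rln] -> 10 lines: tve lbfi ayg gxnp szqfl rln ihx zcci wvib zxo
Final line 9: wvib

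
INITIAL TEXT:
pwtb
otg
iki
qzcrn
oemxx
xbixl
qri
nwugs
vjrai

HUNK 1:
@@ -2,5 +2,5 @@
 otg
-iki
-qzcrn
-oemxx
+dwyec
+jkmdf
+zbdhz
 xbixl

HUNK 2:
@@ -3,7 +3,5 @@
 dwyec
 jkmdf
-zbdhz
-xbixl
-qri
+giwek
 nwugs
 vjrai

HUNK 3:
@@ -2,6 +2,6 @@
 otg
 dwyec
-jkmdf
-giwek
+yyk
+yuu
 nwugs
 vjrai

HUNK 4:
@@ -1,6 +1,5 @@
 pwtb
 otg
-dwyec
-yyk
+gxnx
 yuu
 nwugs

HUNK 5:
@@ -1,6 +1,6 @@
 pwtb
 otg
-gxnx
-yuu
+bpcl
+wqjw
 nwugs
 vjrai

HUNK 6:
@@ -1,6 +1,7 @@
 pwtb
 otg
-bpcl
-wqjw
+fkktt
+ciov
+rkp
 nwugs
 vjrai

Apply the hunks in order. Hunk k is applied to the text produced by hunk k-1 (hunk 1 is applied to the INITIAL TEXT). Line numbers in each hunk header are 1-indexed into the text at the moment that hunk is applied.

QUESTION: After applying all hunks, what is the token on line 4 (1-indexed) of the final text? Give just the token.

Answer: ciov

Derivation:
Hunk 1: at line 2 remove [iki,qzcrn,oemxx] add [dwyec,jkmdf,zbdhz] -> 9 lines: pwtb otg dwyec jkmdf zbdhz xbixl qri nwugs vjrai
Hunk 2: at line 3 remove [zbdhz,xbixl,qri] add [giwek] -> 7 lines: pwtb otg dwyec jkmdf giwek nwugs vjrai
Hunk 3: at line 2 remove [jkmdf,giwek] add [yyk,yuu] -> 7 lines: pwtb otg dwyec yyk yuu nwugs vjrai
Hunk 4: at line 1 remove [dwyec,yyk] add [gxnx] -> 6 lines: pwtb otg gxnx yuu nwugs vjrai
Hunk 5: at line 1 remove [gxnx,yuu] add [bpcl,wqjw] -> 6 lines: pwtb otg bpcl wqjw nwugs vjrai
Hunk 6: at line 1 remove [bpcl,wqjw] add [fkktt,ciov,rkp] -> 7 lines: pwtb otg fkktt ciov rkp nwugs vjrai
Final line 4: ciov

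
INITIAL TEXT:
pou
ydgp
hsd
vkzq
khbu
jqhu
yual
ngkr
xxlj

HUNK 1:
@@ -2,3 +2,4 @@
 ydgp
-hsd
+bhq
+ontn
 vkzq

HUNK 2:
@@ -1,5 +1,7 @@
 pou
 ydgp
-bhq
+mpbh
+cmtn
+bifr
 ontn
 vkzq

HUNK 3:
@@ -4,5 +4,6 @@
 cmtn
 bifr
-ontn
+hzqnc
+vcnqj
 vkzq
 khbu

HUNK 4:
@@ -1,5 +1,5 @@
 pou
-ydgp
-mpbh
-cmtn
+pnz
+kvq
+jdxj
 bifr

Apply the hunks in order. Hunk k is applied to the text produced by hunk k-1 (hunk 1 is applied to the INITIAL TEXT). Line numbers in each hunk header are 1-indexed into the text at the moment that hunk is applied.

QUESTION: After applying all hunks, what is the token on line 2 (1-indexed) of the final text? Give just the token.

Answer: pnz

Derivation:
Hunk 1: at line 2 remove [hsd] add [bhq,ontn] -> 10 lines: pou ydgp bhq ontn vkzq khbu jqhu yual ngkr xxlj
Hunk 2: at line 1 remove [bhq] add [mpbh,cmtn,bifr] -> 12 lines: pou ydgp mpbh cmtn bifr ontn vkzq khbu jqhu yual ngkr xxlj
Hunk 3: at line 4 remove [ontn] add [hzqnc,vcnqj] -> 13 lines: pou ydgp mpbh cmtn bifr hzqnc vcnqj vkzq khbu jqhu yual ngkr xxlj
Hunk 4: at line 1 remove [ydgp,mpbh,cmtn] add [pnz,kvq,jdxj] -> 13 lines: pou pnz kvq jdxj bifr hzqnc vcnqj vkzq khbu jqhu yual ngkr xxlj
Final line 2: pnz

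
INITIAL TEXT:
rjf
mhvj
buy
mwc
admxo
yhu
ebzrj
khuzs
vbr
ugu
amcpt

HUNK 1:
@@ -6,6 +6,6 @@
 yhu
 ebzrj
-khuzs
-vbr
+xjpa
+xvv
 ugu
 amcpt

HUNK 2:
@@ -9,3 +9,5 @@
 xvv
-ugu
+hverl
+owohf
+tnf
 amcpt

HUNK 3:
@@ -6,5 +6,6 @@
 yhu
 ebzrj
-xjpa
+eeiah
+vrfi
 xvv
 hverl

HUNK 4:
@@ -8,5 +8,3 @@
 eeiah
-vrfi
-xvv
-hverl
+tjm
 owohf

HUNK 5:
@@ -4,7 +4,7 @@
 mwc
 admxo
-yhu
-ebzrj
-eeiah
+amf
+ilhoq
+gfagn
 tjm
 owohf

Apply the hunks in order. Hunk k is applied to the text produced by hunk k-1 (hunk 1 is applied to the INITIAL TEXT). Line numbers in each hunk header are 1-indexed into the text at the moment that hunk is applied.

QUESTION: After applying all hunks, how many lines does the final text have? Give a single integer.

Hunk 1: at line 6 remove [khuzs,vbr] add [xjpa,xvv] -> 11 lines: rjf mhvj buy mwc admxo yhu ebzrj xjpa xvv ugu amcpt
Hunk 2: at line 9 remove [ugu] add [hverl,owohf,tnf] -> 13 lines: rjf mhvj buy mwc admxo yhu ebzrj xjpa xvv hverl owohf tnf amcpt
Hunk 3: at line 6 remove [xjpa] add [eeiah,vrfi] -> 14 lines: rjf mhvj buy mwc admxo yhu ebzrj eeiah vrfi xvv hverl owohf tnf amcpt
Hunk 4: at line 8 remove [vrfi,xvv,hverl] add [tjm] -> 12 lines: rjf mhvj buy mwc admxo yhu ebzrj eeiah tjm owohf tnf amcpt
Hunk 5: at line 4 remove [yhu,ebzrj,eeiah] add [amf,ilhoq,gfagn] -> 12 lines: rjf mhvj buy mwc admxo amf ilhoq gfagn tjm owohf tnf amcpt
Final line count: 12

Answer: 12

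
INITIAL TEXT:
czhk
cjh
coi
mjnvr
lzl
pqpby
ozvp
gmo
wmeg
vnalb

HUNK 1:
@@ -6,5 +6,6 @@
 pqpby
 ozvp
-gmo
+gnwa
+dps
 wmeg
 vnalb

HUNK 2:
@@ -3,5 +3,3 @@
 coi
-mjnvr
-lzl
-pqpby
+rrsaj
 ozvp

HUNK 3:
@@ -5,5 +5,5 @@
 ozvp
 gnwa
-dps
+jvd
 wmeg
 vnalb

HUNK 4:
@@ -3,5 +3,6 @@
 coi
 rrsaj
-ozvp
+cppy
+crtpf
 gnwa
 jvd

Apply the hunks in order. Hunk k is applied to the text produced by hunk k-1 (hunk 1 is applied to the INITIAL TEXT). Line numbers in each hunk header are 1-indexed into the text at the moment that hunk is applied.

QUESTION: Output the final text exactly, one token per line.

Hunk 1: at line 6 remove [gmo] add [gnwa,dps] -> 11 lines: czhk cjh coi mjnvr lzl pqpby ozvp gnwa dps wmeg vnalb
Hunk 2: at line 3 remove [mjnvr,lzl,pqpby] add [rrsaj] -> 9 lines: czhk cjh coi rrsaj ozvp gnwa dps wmeg vnalb
Hunk 3: at line 5 remove [dps] add [jvd] -> 9 lines: czhk cjh coi rrsaj ozvp gnwa jvd wmeg vnalb
Hunk 4: at line 3 remove [ozvp] add [cppy,crtpf] -> 10 lines: czhk cjh coi rrsaj cppy crtpf gnwa jvd wmeg vnalb

Answer: czhk
cjh
coi
rrsaj
cppy
crtpf
gnwa
jvd
wmeg
vnalb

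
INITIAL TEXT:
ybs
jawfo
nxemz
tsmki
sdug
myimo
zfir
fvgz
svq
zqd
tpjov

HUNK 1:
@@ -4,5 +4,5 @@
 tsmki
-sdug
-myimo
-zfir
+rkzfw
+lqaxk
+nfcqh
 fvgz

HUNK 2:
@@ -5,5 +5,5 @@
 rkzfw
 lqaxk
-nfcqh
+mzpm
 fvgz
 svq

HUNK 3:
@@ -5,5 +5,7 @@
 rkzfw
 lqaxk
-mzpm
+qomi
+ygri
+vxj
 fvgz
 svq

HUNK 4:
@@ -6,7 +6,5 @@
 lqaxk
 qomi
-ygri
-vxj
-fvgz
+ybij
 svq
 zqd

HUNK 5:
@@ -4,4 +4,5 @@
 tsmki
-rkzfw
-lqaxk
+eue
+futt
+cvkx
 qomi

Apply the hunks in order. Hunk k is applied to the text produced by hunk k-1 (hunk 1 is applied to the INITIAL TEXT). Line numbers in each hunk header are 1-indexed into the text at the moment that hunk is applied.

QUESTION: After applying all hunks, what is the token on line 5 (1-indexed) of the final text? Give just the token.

Hunk 1: at line 4 remove [sdug,myimo,zfir] add [rkzfw,lqaxk,nfcqh] -> 11 lines: ybs jawfo nxemz tsmki rkzfw lqaxk nfcqh fvgz svq zqd tpjov
Hunk 2: at line 5 remove [nfcqh] add [mzpm] -> 11 lines: ybs jawfo nxemz tsmki rkzfw lqaxk mzpm fvgz svq zqd tpjov
Hunk 3: at line 5 remove [mzpm] add [qomi,ygri,vxj] -> 13 lines: ybs jawfo nxemz tsmki rkzfw lqaxk qomi ygri vxj fvgz svq zqd tpjov
Hunk 4: at line 6 remove [ygri,vxj,fvgz] add [ybij] -> 11 lines: ybs jawfo nxemz tsmki rkzfw lqaxk qomi ybij svq zqd tpjov
Hunk 5: at line 4 remove [rkzfw,lqaxk] add [eue,futt,cvkx] -> 12 lines: ybs jawfo nxemz tsmki eue futt cvkx qomi ybij svq zqd tpjov
Final line 5: eue

Answer: eue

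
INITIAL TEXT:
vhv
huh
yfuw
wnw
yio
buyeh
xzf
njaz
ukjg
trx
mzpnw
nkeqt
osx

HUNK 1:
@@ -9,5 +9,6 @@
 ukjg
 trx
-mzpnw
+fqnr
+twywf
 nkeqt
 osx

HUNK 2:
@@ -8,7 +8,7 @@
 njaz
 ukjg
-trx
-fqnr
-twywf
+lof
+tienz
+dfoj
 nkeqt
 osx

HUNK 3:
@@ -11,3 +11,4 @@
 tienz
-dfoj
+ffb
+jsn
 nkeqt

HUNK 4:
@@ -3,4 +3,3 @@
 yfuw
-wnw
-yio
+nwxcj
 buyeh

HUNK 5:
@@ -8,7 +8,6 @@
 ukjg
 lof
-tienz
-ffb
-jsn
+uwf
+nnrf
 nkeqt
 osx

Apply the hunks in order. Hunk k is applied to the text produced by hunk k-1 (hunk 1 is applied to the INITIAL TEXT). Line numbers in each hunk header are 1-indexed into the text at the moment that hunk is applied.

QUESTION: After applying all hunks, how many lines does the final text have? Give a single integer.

Hunk 1: at line 9 remove [mzpnw] add [fqnr,twywf] -> 14 lines: vhv huh yfuw wnw yio buyeh xzf njaz ukjg trx fqnr twywf nkeqt osx
Hunk 2: at line 8 remove [trx,fqnr,twywf] add [lof,tienz,dfoj] -> 14 lines: vhv huh yfuw wnw yio buyeh xzf njaz ukjg lof tienz dfoj nkeqt osx
Hunk 3: at line 11 remove [dfoj] add [ffb,jsn] -> 15 lines: vhv huh yfuw wnw yio buyeh xzf njaz ukjg lof tienz ffb jsn nkeqt osx
Hunk 4: at line 3 remove [wnw,yio] add [nwxcj] -> 14 lines: vhv huh yfuw nwxcj buyeh xzf njaz ukjg lof tienz ffb jsn nkeqt osx
Hunk 5: at line 8 remove [tienz,ffb,jsn] add [uwf,nnrf] -> 13 lines: vhv huh yfuw nwxcj buyeh xzf njaz ukjg lof uwf nnrf nkeqt osx
Final line count: 13

Answer: 13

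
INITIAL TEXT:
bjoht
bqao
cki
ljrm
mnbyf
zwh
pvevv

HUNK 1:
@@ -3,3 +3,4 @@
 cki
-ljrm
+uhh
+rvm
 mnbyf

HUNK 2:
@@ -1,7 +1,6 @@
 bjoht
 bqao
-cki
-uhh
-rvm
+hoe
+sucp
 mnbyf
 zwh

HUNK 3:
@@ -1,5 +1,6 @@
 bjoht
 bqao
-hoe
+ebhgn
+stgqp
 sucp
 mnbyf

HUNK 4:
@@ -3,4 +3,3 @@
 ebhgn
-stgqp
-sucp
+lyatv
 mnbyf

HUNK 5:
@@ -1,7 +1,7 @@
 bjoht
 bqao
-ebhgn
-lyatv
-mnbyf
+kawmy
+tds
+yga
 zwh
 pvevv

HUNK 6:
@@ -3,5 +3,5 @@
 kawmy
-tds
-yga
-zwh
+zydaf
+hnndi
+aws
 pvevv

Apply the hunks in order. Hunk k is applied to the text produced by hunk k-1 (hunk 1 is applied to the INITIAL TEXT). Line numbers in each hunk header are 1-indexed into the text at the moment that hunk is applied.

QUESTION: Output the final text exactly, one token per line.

Answer: bjoht
bqao
kawmy
zydaf
hnndi
aws
pvevv

Derivation:
Hunk 1: at line 3 remove [ljrm] add [uhh,rvm] -> 8 lines: bjoht bqao cki uhh rvm mnbyf zwh pvevv
Hunk 2: at line 1 remove [cki,uhh,rvm] add [hoe,sucp] -> 7 lines: bjoht bqao hoe sucp mnbyf zwh pvevv
Hunk 3: at line 1 remove [hoe] add [ebhgn,stgqp] -> 8 lines: bjoht bqao ebhgn stgqp sucp mnbyf zwh pvevv
Hunk 4: at line 3 remove [stgqp,sucp] add [lyatv] -> 7 lines: bjoht bqao ebhgn lyatv mnbyf zwh pvevv
Hunk 5: at line 1 remove [ebhgn,lyatv,mnbyf] add [kawmy,tds,yga] -> 7 lines: bjoht bqao kawmy tds yga zwh pvevv
Hunk 6: at line 3 remove [tds,yga,zwh] add [zydaf,hnndi,aws] -> 7 lines: bjoht bqao kawmy zydaf hnndi aws pvevv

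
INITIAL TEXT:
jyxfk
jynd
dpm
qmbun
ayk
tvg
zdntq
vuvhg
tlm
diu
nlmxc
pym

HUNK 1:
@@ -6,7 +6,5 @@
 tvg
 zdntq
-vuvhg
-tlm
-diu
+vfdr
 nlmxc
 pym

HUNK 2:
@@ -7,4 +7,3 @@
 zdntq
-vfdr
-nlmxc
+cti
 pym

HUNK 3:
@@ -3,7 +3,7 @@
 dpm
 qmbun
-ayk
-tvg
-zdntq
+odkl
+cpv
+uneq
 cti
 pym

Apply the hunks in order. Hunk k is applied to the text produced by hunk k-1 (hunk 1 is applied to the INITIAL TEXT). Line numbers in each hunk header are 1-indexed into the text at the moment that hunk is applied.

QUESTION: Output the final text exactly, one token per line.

Hunk 1: at line 6 remove [vuvhg,tlm,diu] add [vfdr] -> 10 lines: jyxfk jynd dpm qmbun ayk tvg zdntq vfdr nlmxc pym
Hunk 2: at line 7 remove [vfdr,nlmxc] add [cti] -> 9 lines: jyxfk jynd dpm qmbun ayk tvg zdntq cti pym
Hunk 3: at line 3 remove [ayk,tvg,zdntq] add [odkl,cpv,uneq] -> 9 lines: jyxfk jynd dpm qmbun odkl cpv uneq cti pym

Answer: jyxfk
jynd
dpm
qmbun
odkl
cpv
uneq
cti
pym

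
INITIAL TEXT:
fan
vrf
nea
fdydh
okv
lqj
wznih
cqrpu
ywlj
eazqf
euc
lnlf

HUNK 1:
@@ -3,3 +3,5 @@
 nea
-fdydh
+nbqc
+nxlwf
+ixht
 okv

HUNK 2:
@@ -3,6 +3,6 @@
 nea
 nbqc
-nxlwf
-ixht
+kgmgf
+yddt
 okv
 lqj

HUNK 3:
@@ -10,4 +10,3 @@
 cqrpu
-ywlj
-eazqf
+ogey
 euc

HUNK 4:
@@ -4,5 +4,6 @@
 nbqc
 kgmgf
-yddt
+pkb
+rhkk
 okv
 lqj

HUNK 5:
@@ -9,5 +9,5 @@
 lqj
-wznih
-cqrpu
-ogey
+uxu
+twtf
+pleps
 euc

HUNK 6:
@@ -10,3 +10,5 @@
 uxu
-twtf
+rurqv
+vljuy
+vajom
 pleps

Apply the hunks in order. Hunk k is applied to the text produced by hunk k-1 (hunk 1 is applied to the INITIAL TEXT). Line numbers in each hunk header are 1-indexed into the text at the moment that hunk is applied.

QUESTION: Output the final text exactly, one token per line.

Answer: fan
vrf
nea
nbqc
kgmgf
pkb
rhkk
okv
lqj
uxu
rurqv
vljuy
vajom
pleps
euc
lnlf

Derivation:
Hunk 1: at line 3 remove [fdydh] add [nbqc,nxlwf,ixht] -> 14 lines: fan vrf nea nbqc nxlwf ixht okv lqj wznih cqrpu ywlj eazqf euc lnlf
Hunk 2: at line 3 remove [nxlwf,ixht] add [kgmgf,yddt] -> 14 lines: fan vrf nea nbqc kgmgf yddt okv lqj wznih cqrpu ywlj eazqf euc lnlf
Hunk 3: at line 10 remove [ywlj,eazqf] add [ogey] -> 13 lines: fan vrf nea nbqc kgmgf yddt okv lqj wznih cqrpu ogey euc lnlf
Hunk 4: at line 4 remove [yddt] add [pkb,rhkk] -> 14 lines: fan vrf nea nbqc kgmgf pkb rhkk okv lqj wznih cqrpu ogey euc lnlf
Hunk 5: at line 9 remove [wznih,cqrpu,ogey] add [uxu,twtf,pleps] -> 14 lines: fan vrf nea nbqc kgmgf pkb rhkk okv lqj uxu twtf pleps euc lnlf
Hunk 6: at line 10 remove [twtf] add [rurqv,vljuy,vajom] -> 16 lines: fan vrf nea nbqc kgmgf pkb rhkk okv lqj uxu rurqv vljuy vajom pleps euc lnlf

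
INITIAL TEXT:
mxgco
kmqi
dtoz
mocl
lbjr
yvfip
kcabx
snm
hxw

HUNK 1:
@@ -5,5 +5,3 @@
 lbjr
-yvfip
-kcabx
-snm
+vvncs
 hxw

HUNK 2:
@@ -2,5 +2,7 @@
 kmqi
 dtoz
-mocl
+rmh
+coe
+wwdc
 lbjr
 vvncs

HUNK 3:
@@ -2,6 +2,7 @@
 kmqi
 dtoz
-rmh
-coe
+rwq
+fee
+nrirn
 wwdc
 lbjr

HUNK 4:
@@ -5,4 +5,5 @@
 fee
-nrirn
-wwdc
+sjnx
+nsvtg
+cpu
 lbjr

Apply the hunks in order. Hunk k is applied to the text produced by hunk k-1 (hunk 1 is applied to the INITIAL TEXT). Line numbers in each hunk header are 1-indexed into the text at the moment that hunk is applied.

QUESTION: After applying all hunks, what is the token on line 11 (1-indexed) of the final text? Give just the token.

Answer: hxw

Derivation:
Hunk 1: at line 5 remove [yvfip,kcabx,snm] add [vvncs] -> 7 lines: mxgco kmqi dtoz mocl lbjr vvncs hxw
Hunk 2: at line 2 remove [mocl] add [rmh,coe,wwdc] -> 9 lines: mxgco kmqi dtoz rmh coe wwdc lbjr vvncs hxw
Hunk 3: at line 2 remove [rmh,coe] add [rwq,fee,nrirn] -> 10 lines: mxgco kmqi dtoz rwq fee nrirn wwdc lbjr vvncs hxw
Hunk 4: at line 5 remove [nrirn,wwdc] add [sjnx,nsvtg,cpu] -> 11 lines: mxgco kmqi dtoz rwq fee sjnx nsvtg cpu lbjr vvncs hxw
Final line 11: hxw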